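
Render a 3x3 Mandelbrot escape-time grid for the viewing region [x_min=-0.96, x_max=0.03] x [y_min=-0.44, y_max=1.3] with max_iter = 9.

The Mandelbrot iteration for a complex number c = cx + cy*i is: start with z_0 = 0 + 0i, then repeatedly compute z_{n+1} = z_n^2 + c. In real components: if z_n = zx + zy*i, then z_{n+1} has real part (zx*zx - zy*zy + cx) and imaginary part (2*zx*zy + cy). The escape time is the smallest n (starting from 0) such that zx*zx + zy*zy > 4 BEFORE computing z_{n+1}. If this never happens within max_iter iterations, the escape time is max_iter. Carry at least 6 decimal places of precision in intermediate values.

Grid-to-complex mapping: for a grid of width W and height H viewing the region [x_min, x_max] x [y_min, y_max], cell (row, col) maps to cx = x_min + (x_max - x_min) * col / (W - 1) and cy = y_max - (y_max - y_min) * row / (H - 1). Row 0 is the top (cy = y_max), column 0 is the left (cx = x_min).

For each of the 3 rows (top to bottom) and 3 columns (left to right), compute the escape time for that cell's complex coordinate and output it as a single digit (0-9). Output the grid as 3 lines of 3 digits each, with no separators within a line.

(row=0, col=0): c = -0.9600 + 1.3000i → escape time 2
(row=0, col=1): c = -0.4650 + 1.3000i → escape time 3
(row=0, col=2): c = 0.0300 + 1.3000i → escape time 2
(row=1, col=0): c = -0.9600 + 0.4300i → escape time 6
(row=1, col=1): c = -0.4650 + 0.4300i → escape time 9
(row=1, col=2): c = 0.0300 + 0.4300i → escape time 9
(row=2, col=0): c = -0.9600 + -0.4400i → escape time 6
(row=2, col=1): c = -0.4650 + -0.4400i → escape time 9
(row=2, col=2): c = 0.0300 + -0.4400i → escape time 9

Answer: 232
699
699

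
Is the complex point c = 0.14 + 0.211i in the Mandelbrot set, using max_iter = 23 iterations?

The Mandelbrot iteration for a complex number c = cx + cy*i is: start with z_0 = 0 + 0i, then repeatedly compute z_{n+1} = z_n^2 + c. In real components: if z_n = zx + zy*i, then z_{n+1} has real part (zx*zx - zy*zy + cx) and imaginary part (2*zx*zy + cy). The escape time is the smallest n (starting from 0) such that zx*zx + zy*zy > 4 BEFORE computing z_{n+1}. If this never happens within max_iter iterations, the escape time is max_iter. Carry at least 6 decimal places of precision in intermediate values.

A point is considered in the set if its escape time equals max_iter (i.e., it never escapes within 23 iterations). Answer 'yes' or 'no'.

z_0 = 0 + 0i, c = 0.1400 + 0.2110i
Iter 1: z = 0.1400 + 0.2110i, |z|^2 = 0.0641
Iter 2: z = 0.1151 + 0.2701i, |z|^2 = 0.0862
Iter 3: z = 0.0803 + 0.2732i, |z|^2 = 0.0811
Iter 4: z = 0.0718 + 0.2549i, |z|^2 = 0.0701
Iter 5: z = 0.0802 + 0.2476i, |z|^2 = 0.0677
Iter 6: z = 0.0851 + 0.2507i, |z|^2 = 0.0701
Iter 7: z = 0.0844 + 0.2537i, |z|^2 = 0.0715
Iter 8: z = 0.0828 + 0.2538i, |z|^2 = 0.0713
Iter 9: z = 0.0824 + 0.2530i, |z|^2 = 0.0708
Iter 10: z = 0.0828 + 0.2527i, |z|^2 = 0.0707
Iter 11: z = 0.0830 + 0.2528i, |z|^2 = 0.0708
Iter 12: z = 0.0830 + 0.2530i, |z|^2 = 0.0709
Iter 13: z = 0.0829 + 0.2530i, |z|^2 = 0.0709
Iter 14: z = 0.0829 + 0.2529i, |z|^2 = 0.0708
Iter 15: z = 0.0829 + 0.2529i, |z|^2 = 0.0708
Iter 16: z = 0.0829 + 0.2529i, |z|^2 = 0.0708
Iter 17: z = 0.0829 + 0.2529i, |z|^2 = 0.0708
Iter 18: z = 0.0829 + 0.2529i, |z|^2 = 0.0708
Iter 19: z = 0.0829 + 0.2529i, |z|^2 = 0.0708
Iter 20: z = 0.0829 + 0.2529i, |z|^2 = 0.0708
Iter 21: z = 0.0829 + 0.2529i, |z|^2 = 0.0708
Iter 22: z = 0.0829 + 0.2529i, |z|^2 = 0.0708
Did not escape in 23 iterations → in set

Answer: yes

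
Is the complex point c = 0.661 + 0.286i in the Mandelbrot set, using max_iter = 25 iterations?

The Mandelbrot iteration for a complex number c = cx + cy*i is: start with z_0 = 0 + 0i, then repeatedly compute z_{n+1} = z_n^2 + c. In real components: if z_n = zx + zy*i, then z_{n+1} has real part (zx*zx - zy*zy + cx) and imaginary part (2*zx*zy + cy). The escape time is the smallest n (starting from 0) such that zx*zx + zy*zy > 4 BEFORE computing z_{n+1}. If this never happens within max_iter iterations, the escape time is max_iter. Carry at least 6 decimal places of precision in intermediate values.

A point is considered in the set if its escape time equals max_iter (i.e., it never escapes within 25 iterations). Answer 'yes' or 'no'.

z_0 = 0 + 0i, c = 0.6610 + 0.2860i
Iter 1: z = 0.6610 + 0.2860i, |z|^2 = 0.5187
Iter 2: z = 1.0161 + 0.6641i, |z|^2 = 1.4735
Iter 3: z = 1.2525 + 1.6356i, |z|^2 = 4.2439
Escaped at iteration 3

Answer: no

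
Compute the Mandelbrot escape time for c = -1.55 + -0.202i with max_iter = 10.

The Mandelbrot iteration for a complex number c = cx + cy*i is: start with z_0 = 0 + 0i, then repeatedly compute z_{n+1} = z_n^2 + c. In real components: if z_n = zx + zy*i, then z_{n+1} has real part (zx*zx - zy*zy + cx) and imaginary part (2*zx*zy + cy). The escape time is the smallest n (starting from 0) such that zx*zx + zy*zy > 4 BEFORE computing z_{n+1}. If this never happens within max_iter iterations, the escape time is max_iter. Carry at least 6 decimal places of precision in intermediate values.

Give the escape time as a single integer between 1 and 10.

Answer: 5

Derivation:
z_0 = 0 + 0i, c = -1.5500 + -0.2020i
Iter 1: z = -1.5500 + -0.2020i, |z|^2 = 2.4433
Iter 2: z = 0.8117 + 0.4242i, |z|^2 = 0.8388
Iter 3: z = -1.0711 + 0.4866i, |z|^2 = 1.3841
Iter 4: z = -0.6396 + -1.2445i, |z|^2 = 1.9578
Iter 5: z = -2.6897 + 1.3899i, |z|^2 = 9.1661
Escaped at iteration 5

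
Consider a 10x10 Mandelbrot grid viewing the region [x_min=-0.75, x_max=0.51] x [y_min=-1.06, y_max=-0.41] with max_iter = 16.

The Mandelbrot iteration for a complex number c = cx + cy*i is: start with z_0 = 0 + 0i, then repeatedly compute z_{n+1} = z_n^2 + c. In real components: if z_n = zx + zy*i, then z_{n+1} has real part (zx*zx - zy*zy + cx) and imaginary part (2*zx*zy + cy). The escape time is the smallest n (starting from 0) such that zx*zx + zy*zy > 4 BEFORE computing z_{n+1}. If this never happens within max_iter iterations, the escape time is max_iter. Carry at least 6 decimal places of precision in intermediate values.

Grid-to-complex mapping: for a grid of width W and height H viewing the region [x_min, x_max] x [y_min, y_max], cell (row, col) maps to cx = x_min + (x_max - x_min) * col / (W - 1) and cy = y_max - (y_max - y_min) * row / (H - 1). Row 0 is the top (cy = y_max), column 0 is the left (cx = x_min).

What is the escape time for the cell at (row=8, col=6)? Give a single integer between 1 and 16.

z_0 = 0 + 0i, c = 0.0900 + -0.9878i
Iter 1: z = 0.0900 + -0.9878i, |z|^2 = 0.9838
Iter 2: z = -0.8776 + -1.1656i, |z|^2 = 2.1288
Iter 3: z = -0.4984 + 1.0581i, |z|^2 = 1.3679
Iter 4: z = -0.7811 + -2.0424i, |z|^2 = 4.7815
Escaped at iteration 4

Answer: 4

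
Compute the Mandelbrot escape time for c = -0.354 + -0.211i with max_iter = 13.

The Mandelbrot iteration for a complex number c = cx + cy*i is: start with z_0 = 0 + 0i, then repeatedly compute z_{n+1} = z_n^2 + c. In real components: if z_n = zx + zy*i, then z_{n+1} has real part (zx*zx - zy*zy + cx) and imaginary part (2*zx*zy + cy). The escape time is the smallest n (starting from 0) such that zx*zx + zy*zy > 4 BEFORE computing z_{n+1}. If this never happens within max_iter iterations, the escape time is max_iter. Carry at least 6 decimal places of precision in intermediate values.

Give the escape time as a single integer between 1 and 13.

Answer: 13

Derivation:
z_0 = 0 + 0i, c = -0.3540 + -0.2110i
Iter 1: z = -0.3540 + -0.2110i, |z|^2 = 0.1698
Iter 2: z = -0.2732 + -0.0616i, |z|^2 = 0.0784
Iter 3: z = -0.2832 + -0.1773i, |z|^2 = 0.1116
Iter 4: z = -0.3053 + -0.1106i, |z|^2 = 0.1054
Iter 5: z = -0.2730 + -0.1435i, |z|^2 = 0.0951
Iter 6: z = -0.3000 + -0.1326i, |z|^2 = 0.1076
Iter 7: z = -0.2816 + -0.1314i, |z|^2 = 0.0965
Iter 8: z = -0.2920 + -0.1370i, |z|^2 = 0.1040
Iter 9: z = -0.2875 + -0.1310i, |z|^2 = 0.0998
Iter 10: z = -0.2885 + -0.1357i, |z|^2 = 0.1016
Iter 11: z = -0.2892 + -0.1327i, |z|^2 = 0.1012
Iter 12: z = -0.2880 + -0.1342i, |z|^2 = 0.1010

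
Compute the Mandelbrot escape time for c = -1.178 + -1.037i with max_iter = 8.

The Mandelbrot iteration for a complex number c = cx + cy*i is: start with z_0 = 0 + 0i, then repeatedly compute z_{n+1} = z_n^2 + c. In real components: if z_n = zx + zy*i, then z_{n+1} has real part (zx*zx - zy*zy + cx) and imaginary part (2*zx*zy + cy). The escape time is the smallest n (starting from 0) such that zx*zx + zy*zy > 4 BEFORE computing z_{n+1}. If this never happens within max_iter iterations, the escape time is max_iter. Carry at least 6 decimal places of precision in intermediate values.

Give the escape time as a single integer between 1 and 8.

z_0 = 0 + 0i, c = -1.1780 + -1.0370i
Iter 1: z = -1.1780 + -1.0370i, |z|^2 = 2.4631
Iter 2: z = -0.8657 + 1.4062i, |z|^2 = 2.7267
Iter 3: z = -2.4059 + -3.4716i, |z|^2 = 17.8404
Escaped at iteration 3

Answer: 3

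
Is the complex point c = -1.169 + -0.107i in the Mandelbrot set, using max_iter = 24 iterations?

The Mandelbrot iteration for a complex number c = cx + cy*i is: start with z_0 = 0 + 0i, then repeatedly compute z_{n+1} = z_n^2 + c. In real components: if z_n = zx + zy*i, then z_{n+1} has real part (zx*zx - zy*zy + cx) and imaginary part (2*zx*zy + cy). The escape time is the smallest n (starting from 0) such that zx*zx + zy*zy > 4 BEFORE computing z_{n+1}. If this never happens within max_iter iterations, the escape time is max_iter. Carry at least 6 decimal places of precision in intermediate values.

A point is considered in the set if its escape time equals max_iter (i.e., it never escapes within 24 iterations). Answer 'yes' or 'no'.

z_0 = 0 + 0i, c = -1.1690 + -0.1070i
Iter 1: z = -1.1690 + -0.1070i, |z|^2 = 1.3780
Iter 2: z = 0.1861 + 0.1432i, |z|^2 = 0.0551
Iter 3: z = -1.1549 + -0.0537i, |z|^2 = 1.3366
Iter 4: z = 0.1618 + 0.0171i, |z|^2 = 0.0265
Iter 5: z = -1.1431 + -0.1015i, |z|^2 = 1.3170
Iter 6: z = 0.1274 + 0.1250i, |z|^2 = 0.0319
Iter 7: z = -1.1684 + -0.0751i, |z|^2 = 1.3708
Iter 8: z = 0.1905 + 0.0686i, |z|^2 = 0.0410
Iter 9: z = -1.1374 + -0.0809i, |z|^2 = 1.3003
Iter 10: z = 0.1182 + 0.0769i, |z|^2 = 0.0199
Iter 11: z = -1.1610 + -0.0888i, |z|^2 = 1.3557
Iter 12: z = 0.1709 + 0.0992i, |z|^2 = 0.0391
Iter 13: z = -1.1496 + -0.0731i, |z|^2 = 1.3270
Iter 14: z = 0.1473 + 0.0610i, |z|^2 = 0.0254
Iter 15: z = -1.1510 + -0.0890i, |z|^2 = 1.3328
Iter 16: z = 0.1479 + 0.0979i, |z|^2 = 0.0315
Iter 17: z = -1.1567 + -0.0780i, |z|^2 = 1.3441
Iter 18: z = 0.1629 + 0.0735i, |z|^2 = 0.0319
Iter 19: z = -1.1479 + -0.0831i, |z|^2 = 1.3245
Iter 20: z = 0.1417 + 0.0837i, |z|^2 = 0.0271
Iter 21: z = -1.1559 + -0.0833i, |z|^2 = 1.3431
Iter 22: z = 0.1602 + 0.0855i, |z|^2 = 0.0330
Iter 23: z = -1.1506 + -0.0796i, |z|^2 = 1.3303
Did not escape in 24 iterations → in set

Answer: yes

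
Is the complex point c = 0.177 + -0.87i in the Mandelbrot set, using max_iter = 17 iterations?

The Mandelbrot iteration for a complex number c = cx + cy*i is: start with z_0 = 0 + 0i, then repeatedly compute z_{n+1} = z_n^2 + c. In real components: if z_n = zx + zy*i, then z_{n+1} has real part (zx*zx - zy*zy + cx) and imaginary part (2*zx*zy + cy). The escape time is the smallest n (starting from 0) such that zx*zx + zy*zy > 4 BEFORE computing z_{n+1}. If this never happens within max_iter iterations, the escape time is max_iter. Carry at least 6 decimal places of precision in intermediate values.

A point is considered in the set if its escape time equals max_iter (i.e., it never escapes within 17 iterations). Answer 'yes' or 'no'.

z_0 = 0 + 0i, c = 0.1770 + -0.8700i
Iter 1: z = 0.1770 + -0.8700i, |z|^2 = 0.7882
Iter 2: z = -0.5486 + -1.1780i, |z|^2 = 1.6886
Iter 3: z = -0.9097 + 0.4224i, |z|^2 = 1.0060
Iter 4: z = 0.8261 + -1.6385i, |z|^2 = 3.3673
Iter 5: z = -1.8253 + -3.5773i, |z|^2 = 16.1289
Escaped at iteration 5

Answer: no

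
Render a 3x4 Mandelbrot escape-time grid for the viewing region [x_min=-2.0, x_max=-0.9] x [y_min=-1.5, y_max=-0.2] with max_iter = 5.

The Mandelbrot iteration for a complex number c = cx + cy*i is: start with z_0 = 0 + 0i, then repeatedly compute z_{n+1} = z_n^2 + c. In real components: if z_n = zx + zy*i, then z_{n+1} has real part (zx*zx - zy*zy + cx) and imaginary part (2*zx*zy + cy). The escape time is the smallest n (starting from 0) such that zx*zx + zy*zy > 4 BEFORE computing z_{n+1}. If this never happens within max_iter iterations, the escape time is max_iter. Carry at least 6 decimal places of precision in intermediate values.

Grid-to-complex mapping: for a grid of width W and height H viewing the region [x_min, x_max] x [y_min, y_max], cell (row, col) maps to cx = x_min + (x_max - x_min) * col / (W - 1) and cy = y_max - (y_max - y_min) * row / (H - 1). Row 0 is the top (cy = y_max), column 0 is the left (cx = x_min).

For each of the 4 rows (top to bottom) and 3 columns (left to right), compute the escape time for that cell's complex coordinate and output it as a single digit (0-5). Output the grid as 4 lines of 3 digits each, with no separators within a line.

Answer: 155
135
123
112

Derivation:
(row=0, col=0): c = -2.0000 + -0.2000i → escape time 1
(row=0, col=1): c = -1.4500 + -0.2000i → escape time 5
(row=0, col=2): c = -0.9000 + -0.2000i → escape time 5
(row=1, col=0): c = -2.0000 + -0.6333i → escape time 1
(row=1, col=1): c = -1.4500 + -0.6333i → escape time 3
(row=1, col=2): c = -0.9000 + -0.6333i → escape time 5
(row=2, col=0): c = -2.0000 + -1.0667i → escape time 1
(row=2, col=1): c = -1.4500 + -1.0667i → escape time 2
(row=2, col=2): c = -0.9000 + -1.0667i → escape time 3
(row=3, col=0): c = -2.0000 + -1.5000i → escape time 1
(row=3, col=1): c = -1.4500 + -1.5000i → escape time 1
(row=3, col=2): c = -0.9000 + -1.5000i → escape time 2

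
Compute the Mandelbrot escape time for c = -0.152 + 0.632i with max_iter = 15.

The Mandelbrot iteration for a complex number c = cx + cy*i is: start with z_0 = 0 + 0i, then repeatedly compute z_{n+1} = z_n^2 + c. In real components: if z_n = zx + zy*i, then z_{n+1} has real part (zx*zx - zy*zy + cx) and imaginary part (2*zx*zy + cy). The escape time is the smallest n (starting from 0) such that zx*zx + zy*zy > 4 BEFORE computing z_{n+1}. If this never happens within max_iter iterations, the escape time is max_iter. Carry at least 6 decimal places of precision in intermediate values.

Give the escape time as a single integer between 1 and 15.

Answer: 15

Derivation:
z_0 = 0 + 0i, c = -0.1520 + 0.6320i
Iter 1: z = -0.1520 + 0.6320i, |z|^2 = 0.4225
Iter 2: z = -0.5283 + 0.4399i, |z|^2 = 0.4726
Iter 3: z = -0.0664 + 0.1672i, |z|^2 = 0.0324
Iter 4: z = -0.1756 + 0.6098i, |z|^2 = 0.4027
Iter 5: z = -0.4930 + 0.4179i, |z|^2 = 0.4177
Iter 6: z = -0.0835 + 0.2199i, |z|^2 = 0.0553
Iter 7: z = -0.1934 + 0.5953i, |z|^2 = 0.3917
Iter 8: z = -0.4689 + 0.4018i, |z|^2 = 0.3813
Iter 9: z = -0.0935 + 0.2552i, |z|^2 = 0.0739
Iter 10: z = -0.2084 + 0.5843i, |z|^2 = 0.3848
Iter 11: z = -0.4499 + 0.3885i, |z|^2 = 0.3534
Iter 12: z = -0.1005 + 0.2824i, |z|^2 = 0.0898
Iter 13: z = -0.2216 + 0.5752i, |z|^2 = 0.3800
Iter 14: z = -0.4338 + 0.3770i, |z|^2 = 0.3303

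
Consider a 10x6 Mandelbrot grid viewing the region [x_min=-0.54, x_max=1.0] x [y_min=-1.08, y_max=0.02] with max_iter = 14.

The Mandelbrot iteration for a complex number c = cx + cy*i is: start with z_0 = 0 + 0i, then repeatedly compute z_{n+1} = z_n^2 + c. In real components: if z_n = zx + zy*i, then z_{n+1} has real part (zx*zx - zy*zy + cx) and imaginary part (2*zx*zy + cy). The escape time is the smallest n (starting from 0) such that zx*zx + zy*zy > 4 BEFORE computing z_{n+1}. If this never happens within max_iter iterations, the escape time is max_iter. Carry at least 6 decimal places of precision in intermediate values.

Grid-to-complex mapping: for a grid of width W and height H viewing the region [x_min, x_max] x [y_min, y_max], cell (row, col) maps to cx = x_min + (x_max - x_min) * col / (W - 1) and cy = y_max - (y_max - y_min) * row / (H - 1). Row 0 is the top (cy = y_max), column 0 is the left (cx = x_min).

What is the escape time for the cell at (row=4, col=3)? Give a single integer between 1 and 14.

z_0 = 0 + 0i, c = -0.0267 + -0.8600i
Iter 1: z = -0.0267 + -0.8600i, |z|^2 = 0.7403
Iter 2: z = -0.7656 + -0.8141i, |z|^2 = 1.2489
Iter 3: z = -0.1034 + 0.3865i, |z|^2 = 0.1601
Iter 4: z = -0.1654 + -0.9399i, |z|^2 = 0.9108
Iter 5: z = -0.8828 + -0.5491i, |z|^2 = 1.0809
Iter 6: z = 0.4511 + 0.1095i, |z|^2 = 0.2155
Iter 7: z = 0.1649 + -0.7612i, |z|^2 = 0.6066
Iter 8: z = -0.5789 + -1.1110i, |z|^2 = 1.5695
Iter 9: z = -0.9259 + 0.4263i, |z|^2 = 1.0390
Iter 10: z = 0.6488 + -1.6494i, |z|^2 = 3.1416
Iter 11: z = -2.3263 + -3.0004i, |z|^2 = 14.4141
Escaped at iteration 11

Answer: 11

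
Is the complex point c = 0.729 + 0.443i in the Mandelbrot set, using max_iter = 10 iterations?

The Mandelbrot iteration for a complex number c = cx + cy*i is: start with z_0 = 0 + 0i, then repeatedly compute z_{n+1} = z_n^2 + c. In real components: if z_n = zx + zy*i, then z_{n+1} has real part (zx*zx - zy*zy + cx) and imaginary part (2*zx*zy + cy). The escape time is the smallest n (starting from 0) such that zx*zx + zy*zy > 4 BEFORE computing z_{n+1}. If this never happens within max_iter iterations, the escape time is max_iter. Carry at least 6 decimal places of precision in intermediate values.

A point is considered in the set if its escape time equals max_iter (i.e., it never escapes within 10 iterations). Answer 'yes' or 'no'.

Answer: no

Derivation:
z_0 = 0 + 0i, c = 0.7290 + 0.4430i
Iter 1: z = 0.7290 + 0.4430i, |z|^2 = 0.7277
Iter 2: z = 1.0642 + 1.0889i, |z|^2 = 2.3182
Iter 3: z = 0.6758 + 2.7606i, |z|^2 = 8.0776
Escaped at iteration 3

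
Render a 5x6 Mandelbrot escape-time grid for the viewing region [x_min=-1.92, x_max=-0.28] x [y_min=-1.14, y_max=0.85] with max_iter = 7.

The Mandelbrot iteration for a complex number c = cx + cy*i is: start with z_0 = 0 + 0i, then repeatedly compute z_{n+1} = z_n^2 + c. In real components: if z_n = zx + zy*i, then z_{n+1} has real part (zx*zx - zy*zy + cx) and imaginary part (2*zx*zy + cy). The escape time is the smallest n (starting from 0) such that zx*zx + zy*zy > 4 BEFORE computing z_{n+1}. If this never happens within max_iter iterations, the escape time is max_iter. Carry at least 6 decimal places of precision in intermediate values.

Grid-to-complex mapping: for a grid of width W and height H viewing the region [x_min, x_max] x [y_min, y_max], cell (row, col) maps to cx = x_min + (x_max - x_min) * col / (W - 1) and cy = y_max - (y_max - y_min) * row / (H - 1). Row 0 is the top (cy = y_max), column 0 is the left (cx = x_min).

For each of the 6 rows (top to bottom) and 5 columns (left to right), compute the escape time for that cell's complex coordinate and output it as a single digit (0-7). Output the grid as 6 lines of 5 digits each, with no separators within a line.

(row=0, col=0): c = -1.9200 + 0.8500i → escape time 1
(row=0, col=1): c = -1.5100 + 0.8500i → escape time 3
(row=0, col=2): c = -1.1000 + 0.8500i → escape time 3
(row=0, col=3): c = -0.6900 + 0.8500i → escape time 4
(row=0, col=4): c = -0.2800 + 0.8500i → escape time 7
(row=1, col=0): c = -1.9200 + 0.4520i → escape time 2
(row=1, col=1): c = -1.5100 + 0.4520i → escape time 3
(row=1, col=2): c = -1.1000 + 0.4520i → escape time 5
(row=1, col=3): c = -0.6900 + 0.4520i → escape time 7
(row=1, col=4): c = -0.2800 + 0.4520i → escape time 7
(row=2, col=0): c = -1.9200 + 0.0540i → escape time 5
(row=2, col=1): c = -1.5100 + 0.0540i → escape time 7
(row=2, col=2): c = -1.1000 + 0.0540i → escape time 7
(row=2, col=3): c = -0.6900 + 0.0540i → escape time 7
(row=2, col=4): c = -0.2800 + 0.0540i → escape time 7
(row=3, col=0): c = -1.9200 + -0.3440i → escape time 3
(row=3, col=1): c = -1.5100 + -0.3440i → escape time 4
(row=3, col=2): c = -1.1000 + -0.3440i → escape time 7
(row=3, col=3): c = -0.6900 + -0.3440i → escape time 7
(row=3, col=4): c = -0.2800 + -0.3440i → escape time 7
(row=4, col=0): c = -1.9200 + -0.7420i → escape time 1
(row=4, col=1): c = -1.5100 + -0.7420i → escape time 3
(row=4, col=2): c = -1.1000 + -0.7420i → escape time 3
(row=4, col=3): c = -0.6900 + -0.7420i → escape time 4
(row=4, col=4): c = -0.2800 + -0.7420i → escape time 7
(row=5, col=0): c = -1.9200 + -1.1400i → escape time 1
(row=5, col=1): c = -1.5100 + -1.1400i → escape time 2
(row=5, col=2): c = -1.1000 + -1.1400i → escape time 3
(row=5, col=3): c = -0.6900 + -1.1400i → escape time 3
(row=5, col=4): c = -0.2800 + -1.1400i → escape time 4

Answer: 13347
23577
57777
34777
13347
12334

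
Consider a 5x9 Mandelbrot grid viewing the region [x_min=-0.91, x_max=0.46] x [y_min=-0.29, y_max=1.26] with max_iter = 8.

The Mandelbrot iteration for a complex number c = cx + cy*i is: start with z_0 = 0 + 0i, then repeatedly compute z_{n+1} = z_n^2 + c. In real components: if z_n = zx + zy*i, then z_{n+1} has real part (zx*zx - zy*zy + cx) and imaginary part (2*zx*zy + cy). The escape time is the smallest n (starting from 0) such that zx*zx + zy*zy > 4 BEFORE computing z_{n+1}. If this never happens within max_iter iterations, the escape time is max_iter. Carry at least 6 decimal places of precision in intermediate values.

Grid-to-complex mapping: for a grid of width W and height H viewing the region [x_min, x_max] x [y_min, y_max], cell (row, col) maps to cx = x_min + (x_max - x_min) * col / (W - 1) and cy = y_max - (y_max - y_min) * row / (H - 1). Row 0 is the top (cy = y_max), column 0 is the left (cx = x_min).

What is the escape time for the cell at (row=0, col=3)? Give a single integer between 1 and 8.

Answer: 2

Derivation:
z_0 = 0 + 0i, c = 0.1175 + 1.2600i
Iter 1: z = 0.1175 + 1.2600i, |z|^2 = 1.6014
Iter 2: z = -1.4563 + 1.5561i, |z|^2 = 4.5422
Escaped at iteration 2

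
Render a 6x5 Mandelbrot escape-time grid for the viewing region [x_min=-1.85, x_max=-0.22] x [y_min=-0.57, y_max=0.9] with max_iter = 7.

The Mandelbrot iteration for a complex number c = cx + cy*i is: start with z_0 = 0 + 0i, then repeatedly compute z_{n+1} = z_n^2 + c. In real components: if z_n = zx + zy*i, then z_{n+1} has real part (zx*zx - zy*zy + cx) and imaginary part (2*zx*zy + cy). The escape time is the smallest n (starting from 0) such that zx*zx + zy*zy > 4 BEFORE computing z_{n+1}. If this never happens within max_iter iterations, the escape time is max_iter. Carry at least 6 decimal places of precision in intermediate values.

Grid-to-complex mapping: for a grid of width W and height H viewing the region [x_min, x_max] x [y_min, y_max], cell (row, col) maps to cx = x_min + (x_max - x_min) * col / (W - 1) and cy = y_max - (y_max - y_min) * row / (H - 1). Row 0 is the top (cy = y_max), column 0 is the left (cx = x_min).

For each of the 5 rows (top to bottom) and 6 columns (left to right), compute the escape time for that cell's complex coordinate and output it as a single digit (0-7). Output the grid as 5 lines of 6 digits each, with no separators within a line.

Answer: 133347
334577
457777
457777
334577

Derivation:
(row=0, col=0): c = -1.8500 + 0.9000i → escape time 1
(row=0, col=1): c = -1.5240 + 0.9000i → escape time 3
(row=0, col=2): c = -1.1980 + 0.9000i → escape time 3
(row=0, col=3): c = -0.8720 + 0.9000i → escape time 3
(row=0, col=4): c = -0.5460 + 0.9000i → escape time 4
(row=0, col=5): c = -0.2200 + 0.9000i → escape time 7
(row=1, col=0): c = -1.8500 + 0.5325i → escape time 3
(row=1, col=1): c = -1.5240 + 0.5325i → escape time 3
(row=1, col=2): c = -1.1980 + 0.5325i → escape time 4
(row=1, col=3): c = -0.8720 + 0.5325i → escape time 5
(row=1, col=4): c = -0.5460 + 0.5325i → escape time 7
(row=1, col=5): c = -0.2200 + 0.5325i → escape time 7
(row=2, col=0): c = -1.8500 + 0.1650i → escape time 4
(row=2, col=1): c = -1.5240 + 0.1650i → escape time 5
(row=2, col=2): c = -1.1980 + 0.1650i → escape time 7
(row=2, col=3): c = -0.8720 + 0.1650i → escape time 7
(row=2, col=4): c = -0.5460 + 0.1650i → escape time 7
(row=2, col=5): c = -0.2200 + 0.1650i → escape time 7
(row=3, col=0): c = -1.8500 + -0.2025i → escape time 4
(row=3, col=1): c = -1.5240 + -0.2025i → escape time 5
(row=3, col=2): c = -1.1980 + -0.2025i → escape time 7
(row=3, col=3): c = -0.8720 + -0.2025i → escape time 7
(row=3, col=4): c = -0.5460 + -0.2025i → escape time 7
(row=3, col=5): c = -0.2200 + -0.2025i → escape time 7
(row=4, col=0): c = -1.8500 + -0.5700i → escape time 3
(row=4, col=1): c = -1.5240 + -0.5700i → escape time 3
(row=4, col=2): c = -1.1980 + -0.5700i → escape time 4
(row=4, col=3): c = -0.8720 + -0.5700i → escape time 5
(row=4, col=4): c = -0.5460 + -0.5700i → escape time 7
(row=4, col=5): c = -0.2200 + -0.5700i → escape time 7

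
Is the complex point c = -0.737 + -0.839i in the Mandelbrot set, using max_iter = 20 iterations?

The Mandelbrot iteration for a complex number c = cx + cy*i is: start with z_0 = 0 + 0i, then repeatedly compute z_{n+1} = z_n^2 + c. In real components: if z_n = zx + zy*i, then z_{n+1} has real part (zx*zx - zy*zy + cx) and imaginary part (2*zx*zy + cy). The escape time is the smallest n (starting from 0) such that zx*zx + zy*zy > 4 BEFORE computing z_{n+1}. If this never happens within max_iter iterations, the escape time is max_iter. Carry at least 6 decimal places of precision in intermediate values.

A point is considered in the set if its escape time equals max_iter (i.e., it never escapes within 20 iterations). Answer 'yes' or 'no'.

Answer: no

Derivation:
z_0 = 0 + 0i, c = -0.7370 + -0.8390i
Iter 1: z = -0.7370 + -0.8390i, |z|^2 = 1.2471
Iter 2: z = -0.8978 + 0.3977i, |z|^2 = 0.9641
Iter 3: z = -0.0892 + -1.5530i, |z|^2 = 2.4199
Iter 4: z = -3.1410 + -0.5620i, |z|^2 = 10.1817
Escaped at iteration 4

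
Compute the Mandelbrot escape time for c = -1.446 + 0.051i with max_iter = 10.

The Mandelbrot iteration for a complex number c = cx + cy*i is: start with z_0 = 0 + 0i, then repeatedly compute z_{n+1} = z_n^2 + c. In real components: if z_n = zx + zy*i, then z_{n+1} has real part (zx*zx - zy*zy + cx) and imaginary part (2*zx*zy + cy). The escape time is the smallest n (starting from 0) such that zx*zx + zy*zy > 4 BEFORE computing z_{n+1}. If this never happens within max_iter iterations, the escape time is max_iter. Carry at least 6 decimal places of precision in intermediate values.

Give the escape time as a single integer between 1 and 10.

z_0 = 0 + 0i, c = -1.4460 + 0.0510i
Iter 1: z = -1.4460 + 0.0510i, |z|^2 = 2.0935
Iter 2: z = 0.6423 + -0.0965i, |z|^2 = 0.4219
Iter 3: z = -1.0427 + -0.0730i, |z|^2 = 1.0926
Iter 4: z = -0.3640 + 0.2031i, |z|^2 = 0.1738
Iter 5: z = -1.3548 + -0.0969i, |z|^2 = 1.8448
Iter 6: z = 0.3800 + 0.3135i, |z|^2 = 0.2427
Iter 7: z = -1.3999 + 0.2893i, |z|^2 = 2.0434
Iter 8: z = 0.4301 + -0.7590i, |z|^2 = 0.7610
Iter 9: z = -1.8371 + -0.6018i, |z|^2 = 3.7371

Answer: 10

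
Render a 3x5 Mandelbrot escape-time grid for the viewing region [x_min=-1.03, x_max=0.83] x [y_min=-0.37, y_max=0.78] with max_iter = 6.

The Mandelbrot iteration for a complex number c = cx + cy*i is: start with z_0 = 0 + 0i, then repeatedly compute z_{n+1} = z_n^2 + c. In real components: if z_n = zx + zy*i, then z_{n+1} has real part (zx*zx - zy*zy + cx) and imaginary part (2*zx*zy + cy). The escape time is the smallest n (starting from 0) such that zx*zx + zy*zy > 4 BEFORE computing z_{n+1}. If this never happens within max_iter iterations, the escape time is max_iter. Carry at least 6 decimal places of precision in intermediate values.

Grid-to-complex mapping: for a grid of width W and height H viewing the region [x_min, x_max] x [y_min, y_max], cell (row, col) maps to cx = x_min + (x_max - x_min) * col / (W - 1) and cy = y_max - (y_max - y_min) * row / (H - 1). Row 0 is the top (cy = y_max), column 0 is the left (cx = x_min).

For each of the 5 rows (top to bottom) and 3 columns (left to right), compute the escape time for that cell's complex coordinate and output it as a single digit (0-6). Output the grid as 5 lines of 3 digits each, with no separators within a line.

Answer: 362
563
663
663
663

Derivation:
(row=0, col=0): c = -1.0300 + 0.7800i → escape time 3
(row=0, col=1): c = -0.1000 + 0.7800i → escape time 6
(row=0, col=2): c = 0.8300 + 0.7800i → escape time 2
(row=1, col=0): c = -1.0300 + 0.4925i → escape time 5
(row=1, col=1): c = -0.1000 + 0.4925i → escape time 6
(row=1, col=2): c = 0.8300 + 0.4925i → escape time 3
(row=2, col=0): c = -1.0300 + 0.2050i → escape time 6
(row=2, col=1): c = -0.1000 + 0.2050i → escape time 6
(row=2, col=2): c = 0.8300 + 0.2050i → escape time 3
(row=3, col=0): c = -1.0300 + -0.0825i → escape time 6
(row=3, col=1): c = -0.1000 + -0.0825i → escape time 6
(row=3, col=2): c = 0.8300 + -0.0825i → escape time 3
(row=4, col=0): c = -1.0300 + -0.3700i → escape time 6
(row=4, col=1): c = -0.1000 + -0.3700i → escape time 6
(row=4, col=2): c = 0.8300 + -0.3700i → escape time 3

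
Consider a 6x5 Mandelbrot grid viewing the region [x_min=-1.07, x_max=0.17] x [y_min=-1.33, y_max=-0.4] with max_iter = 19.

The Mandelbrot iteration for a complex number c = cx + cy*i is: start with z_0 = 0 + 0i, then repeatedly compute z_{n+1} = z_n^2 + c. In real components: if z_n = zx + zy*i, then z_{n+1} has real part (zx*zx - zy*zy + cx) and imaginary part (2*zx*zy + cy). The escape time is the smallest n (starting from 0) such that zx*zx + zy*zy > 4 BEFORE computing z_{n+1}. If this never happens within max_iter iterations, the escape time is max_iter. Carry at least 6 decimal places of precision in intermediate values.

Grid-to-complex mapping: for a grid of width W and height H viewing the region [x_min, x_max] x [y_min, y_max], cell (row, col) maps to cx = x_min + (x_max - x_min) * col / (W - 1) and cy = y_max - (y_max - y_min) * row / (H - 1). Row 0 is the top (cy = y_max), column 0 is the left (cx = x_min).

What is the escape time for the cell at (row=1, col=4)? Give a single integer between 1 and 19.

z_0 = 0 + 0i, c = -0.0780 + -0.6325i
Iter 1: z = -0.0780 + -0.6325i, |z|^2 = 0.4061
Iter 2: z = -0.4720 + -0.5338i, |z|^2 = 0.5077
Iter 3: z = -0.1402 + -0.1286i, |z|^2 = 0.0362
Iter 4: z = -0.0749 + -0.5964i, |z|^2 = 0.3613
Iter 5: z = -0.4281 + -0.5432i, |z|^2 = 0.4783
Iter 6: z = -0.1898 + -0.1674i, |z|^2 = 0.0640
Iter 7: z = -0.0700 + -0.5690i, |z|^2 = 0.3286
Iter 8: z = -0.3968 + -0.5528i, |z|^2 = 0.4631
Iter 9: z = -0.2261 + -0.1937i, |z|^2 = 0.0887
Iter 10: z = -0.0644 + -0.5449i, |z|^2 = 0.3010
Iter 11: z = -0.3707 + -0.5623i, |z|^2 = 0.4537
Iter 12: z = -0.2568 + -0.2155i, |z|^2 = 0.1124
Iter 13: z = -0.0585 + -0.5218i, |z|^2 = 0.2757
Iter 14: z = -0.3469 + -0.5714i, |z|^2 = 0.4468
Iter 15: z = -0.2842 + -0.2361i, |z|^2 = 0.1365
Iter 16: z = -0.0530 + -0.4983i, |z|^2 = 0.2511
Iter 17: z = -0.3235 + -0.5797i, |z|^2 = 0.4407
Iter 18: z = -0.3094 + -0.2574i, |z|^2 = 0.1620

Answer: 19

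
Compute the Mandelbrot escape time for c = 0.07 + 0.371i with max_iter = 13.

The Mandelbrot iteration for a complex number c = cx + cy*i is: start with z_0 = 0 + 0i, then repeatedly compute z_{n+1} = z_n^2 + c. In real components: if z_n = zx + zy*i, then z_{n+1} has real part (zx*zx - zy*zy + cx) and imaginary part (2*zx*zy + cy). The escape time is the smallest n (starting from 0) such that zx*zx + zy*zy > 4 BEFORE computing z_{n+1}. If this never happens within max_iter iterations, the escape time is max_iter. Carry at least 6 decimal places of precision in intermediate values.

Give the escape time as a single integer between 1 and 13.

z_0 = 0 + 0i, c = 0.0700 + 0.3710i
Iter 1: z = 0.0700 + 0.3710i, |z|^2 = 0.1425
Iter 2: z = -0.0627 + 0.4229i, |z|^2 = 0.1828
Iter 3: z = -0.1049 + 0.3179i, |z|^2 = 0.1121
Iter 4: z = -0.0201 + 0.3043i, |z|^2 = 0.0930
Iter 5: z = -0.0222 + 0.3588i, |z|^2 = 0.1292
Iter 6: z = -0.0582 + 0.3551i, |z|^2 = 0.1295
Iter 7: z = -0.0527 + 0.3296i, |z|^2 = 0.1114
Iter 8: z = -0.0359 + 0.3363i, |z|^2 = 0.1144
Iter 9: z = -0.0418 + 0.3469i, |z|^2 = 0.1221
Iter 10: z = -0.0486 + 0.3420i, |z|^2 = 0.1193
Iter 11: z = -0.0446 + 0.3378i, |z|^2 = 0.1161
Iter 12: z = -0.0421 + 0.3409i, |z|^2 = 0.1180

Answer: 13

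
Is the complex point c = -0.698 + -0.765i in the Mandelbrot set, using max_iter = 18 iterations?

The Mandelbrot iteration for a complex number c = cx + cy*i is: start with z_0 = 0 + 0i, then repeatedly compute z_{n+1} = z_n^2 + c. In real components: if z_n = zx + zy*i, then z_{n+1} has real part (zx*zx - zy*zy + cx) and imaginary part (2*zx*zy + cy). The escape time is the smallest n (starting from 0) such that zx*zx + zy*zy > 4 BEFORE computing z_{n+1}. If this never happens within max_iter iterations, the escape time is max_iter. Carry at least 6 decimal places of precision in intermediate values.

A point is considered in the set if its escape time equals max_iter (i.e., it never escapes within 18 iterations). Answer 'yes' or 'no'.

z_0 = 0 + 0i, c = -0.6980 + -0.7650i
Iter 1: z = -0.6980 + -0.7650i, |z|^2 = 1.0724
Iter 2: z = -0.7960 + 0.3029i, |z|^2 = 0.7254
Iter 3: z = -0.1561 + -1.2473i, |z|^2 = 1.5801
Iter 4: z = -2.2294 + -0.3755i, |z|^2 = 5.1111
Escaped at iteration 4

Answer: no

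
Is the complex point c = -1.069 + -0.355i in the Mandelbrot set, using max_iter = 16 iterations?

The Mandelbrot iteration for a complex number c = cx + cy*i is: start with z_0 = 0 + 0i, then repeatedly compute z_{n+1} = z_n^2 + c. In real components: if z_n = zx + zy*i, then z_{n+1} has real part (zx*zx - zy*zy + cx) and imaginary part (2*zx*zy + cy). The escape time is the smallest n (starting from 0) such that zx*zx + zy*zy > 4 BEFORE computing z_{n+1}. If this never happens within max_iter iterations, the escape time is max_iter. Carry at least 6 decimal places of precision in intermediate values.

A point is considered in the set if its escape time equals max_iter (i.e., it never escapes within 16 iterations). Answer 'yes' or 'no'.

Answer: no

Derivation:
z_0 = 0 + 0i, c = -1.0690 + -0.3550i
Iter 1: z = -1.0690 + -0.3550i, |z|^2 = 1.2688
Iter 2: z = -0.0523 + 0.4040i, |z|^2 = 0.1659
Iter 3: z = -1.2295 + -0.3972i, |z|^2 = 1.6694
Iter 4: z = 0.2848 + 0.6218i, |z|^2 = 0.4677
Iter 5: z = -1.3745 + -0.0008i, |z|^2 = 1.8892
Iter 6: z = 0.8202 + -0.3528i, |z|^2 = 0.7971
Iter 7: z = -0.5208 + -0.9336i, |z|^2 = 1.1429
Iter 8: z = -1.6695 + 0.6174i, |z|^2 = 3.1684
Iter 9: z = 1.3370 + -2.4166i, |z|^2 = 7.6272
Escaped at iteration 9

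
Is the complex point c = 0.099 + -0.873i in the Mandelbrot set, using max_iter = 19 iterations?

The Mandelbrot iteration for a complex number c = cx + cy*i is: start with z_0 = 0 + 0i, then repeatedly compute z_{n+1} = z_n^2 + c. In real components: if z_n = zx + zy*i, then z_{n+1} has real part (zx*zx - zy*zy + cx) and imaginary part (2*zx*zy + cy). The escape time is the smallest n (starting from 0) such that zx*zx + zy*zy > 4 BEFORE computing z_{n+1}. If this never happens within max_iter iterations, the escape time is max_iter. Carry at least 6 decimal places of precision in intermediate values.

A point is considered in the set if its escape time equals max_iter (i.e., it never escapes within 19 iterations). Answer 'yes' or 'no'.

z_0 = 0 + 0i, c = 0.0990 + -0.8730i
Iter 1: z = 0.0990 + -0.8730i, |z|^2 = 0.7719
Iter 2: z = -0.6533 + -1.0459i, |z|^2 = 1.5206
Iter 3: z = -0.5680 + 0.4936i, |z|^2 = 0.5662
Iter 4: z = 0.1780 + -1.4337i, |z|^2 = 2.0871
Iter 5: z = -1.9247 + -1.3833i, |z|^2 = 5.6182
Escaped at iteration 5

Answer: no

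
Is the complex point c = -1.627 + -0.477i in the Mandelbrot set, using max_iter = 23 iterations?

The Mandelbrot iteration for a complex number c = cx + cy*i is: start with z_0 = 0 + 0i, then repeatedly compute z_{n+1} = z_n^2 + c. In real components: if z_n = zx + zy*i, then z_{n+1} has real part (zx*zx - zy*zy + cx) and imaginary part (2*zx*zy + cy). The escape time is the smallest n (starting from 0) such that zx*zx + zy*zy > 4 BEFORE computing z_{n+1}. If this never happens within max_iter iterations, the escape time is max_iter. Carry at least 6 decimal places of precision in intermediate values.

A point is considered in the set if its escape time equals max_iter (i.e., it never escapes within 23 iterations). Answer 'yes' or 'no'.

z_0 = 0 + 0i, c = -1.6270 + -0.4770i
Iter 1: z = -1.6270 + -0.4770i, |z|^2 = 2.8747
Iter 2: z = 0.7926 + 1.0752i, |z|^2 = 1.7842
Iter 3: z = -2.1547 + 1.2273i, |z|^2 = 6.1493
Escaped at iteration 3

Answer: no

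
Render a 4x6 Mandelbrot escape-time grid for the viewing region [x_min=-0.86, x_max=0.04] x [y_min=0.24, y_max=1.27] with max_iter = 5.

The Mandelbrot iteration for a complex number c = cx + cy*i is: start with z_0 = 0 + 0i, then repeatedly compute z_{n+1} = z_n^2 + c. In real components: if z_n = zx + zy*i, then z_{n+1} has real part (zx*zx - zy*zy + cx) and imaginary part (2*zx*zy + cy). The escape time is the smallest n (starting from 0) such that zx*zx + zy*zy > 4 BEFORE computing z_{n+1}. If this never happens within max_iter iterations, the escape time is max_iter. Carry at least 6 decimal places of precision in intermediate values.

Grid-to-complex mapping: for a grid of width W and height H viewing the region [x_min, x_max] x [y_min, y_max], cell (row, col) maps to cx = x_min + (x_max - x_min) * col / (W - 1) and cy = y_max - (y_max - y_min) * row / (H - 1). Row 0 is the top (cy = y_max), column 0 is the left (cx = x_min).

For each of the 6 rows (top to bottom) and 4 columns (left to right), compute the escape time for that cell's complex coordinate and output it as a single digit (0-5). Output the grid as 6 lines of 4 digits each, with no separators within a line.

(row=0, col=0): c = -0.8600 + 1.2700i → escape time 3
(row=0, col=1): c = -0.5600 + 1.2700i → escape time 3
(row=0, col=2): c = -0.2600 + 1.2700i → escape time 3
(row=0, col=3): c = 0.0400 + 1.2700i → escape time 2
(row=1, col=0): c = -0.8600 + 1.0640i → escape time 3
(row=1, col=1): c = -0.5600 + 1.0640i → escape time 4
(row=1, col=2): c = -0.2600 + 1.0640i → escape time 5
(row=1, col=3): c = 0.0400 + 1.0640i → escape time 4
(row=2, col=0): c = -0.8600 + 0.8580i → escape time 4
(row=2, col=1): c = -0.5600 + 0.8580i → escape time 4
(row=2, col=2): c = -0.2600 + 0.8580i → escape time 5
(row=2, col=3): c = 0.0400 + 0.8580i → escape time 5
(row=3, col=0): c = -0.8600 + 0.6520i → escape time 5
(row=3, col=1): c = -0.5600 + 0.6520i → escape time 5
(row=3, col=2): c = -0.2600 + 0.6520i → escape time 5
(row=3, col=3): c = 0.0400 + 0.6520i → escape time 5
(row=4, col=0): c = -0.8600 + 0.4460i → escape time 5
(row=4, col=1): c = -0.5600 + 0.4460i → escape time 5
(row=4, col=2): c = -0.2600 + 0.4460i → escape time 5
(row=4, col=3): c = 0.0400 + 0.4460i → escape time 5
(row=5, col=0): c = -0.8600 + 0.2400i → escape time 5
(row=5, col=1): c = -0.5600 + 0.2400i → escape time 5
(row=5, col=2): c = -0.2600 + 0.2400i → escape time 5
(row=5, col=3): c = 0.0400 + 0.2400i → escape time 5

Answer: 3332
3454
4455
5555
5555
5555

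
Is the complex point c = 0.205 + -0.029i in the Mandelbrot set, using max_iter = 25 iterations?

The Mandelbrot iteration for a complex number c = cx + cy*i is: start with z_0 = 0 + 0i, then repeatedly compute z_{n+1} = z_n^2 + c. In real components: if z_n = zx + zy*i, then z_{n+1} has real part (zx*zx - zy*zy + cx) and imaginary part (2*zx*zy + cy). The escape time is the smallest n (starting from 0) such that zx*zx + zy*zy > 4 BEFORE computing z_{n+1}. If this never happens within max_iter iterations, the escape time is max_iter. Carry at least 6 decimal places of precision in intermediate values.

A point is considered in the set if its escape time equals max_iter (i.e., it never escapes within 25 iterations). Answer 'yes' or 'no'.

z_0 = 0 + 0i, c = 0.2050 + -0.0290i
Iter 1: z = 0.2050 + -0.0290i, |z|^2 = 0.0429
Iter 2: z = 0.2462 + -0.0409i, |z|^2 = 0.0623
Iter 3: z = 0.2639 + -0.0491i, |z|^2 = 0.0721
Iter 4: z = 0.2722 + -0.0549i, |z|^2 = 0.0771
Iter 5: z = 0.2761 + -0.0589i, |z|^2 = 0.0797
Iter 6: z = 0.2778 + -0.0615i, |z|^2 = 0.0809
Iter 7: z = 0.2784 + -0.0632i, |z|^2 = 0.0815
Iter 8: z = 0.2785 + -0.0642i, |z|^2 = 0.0817
Iter 9: z = 0.2784 + -0.0647i, |z|^2 = 0.0817
Iter 10: z = 0.2783 + -0.0651i, |z|^2 = 0.0817
Iter 11: z = 0.2782 + -0.0652i, |z|^2 = 0.0817
Iter 12: z = 0.2782 + -0.0653i, |z|^2 = 0.0816
Iter 13: z = 0.2781 + -0.0653i, |z|^2 = 0.0816
Iter 14: z = 0.2781 + -0.0653i, |z|^2 = 0.0816
Iter 15: z = 0.2781 + -0.0653i, |z|^2 = 0.0816
Iter 16: z = 0.2780 + -0.0653i, |z|^2 = 0.0816
Iter 17: z = 0.2780 + -0.0653i, |z|^2 = 0.0816
Iter 18: z = 0.2780 + -0.0653i, |z|^2 = 0.0816
Iter 19: z = 0.2780 + -0.0653i, |z|^2 = 0.0816
Iter 20: z = 0.2780 + -0.0653i, |z|^2 = 0.0816
Iter 21: z = 0.2780 + -0.0653i, |z|^2 = 0.0816
Iter 22: z = 0.2780 + -0.0653i, |z|^2 = 0.0816
Iter 23: z = 0.2780 + -0.0653i, |z|^2 = 0.0816
Iter 24: z = 0.2780 + -0.0653i, |z|^2 = 0.0816
Did not escape in 25 iterations → in set

Answer: yes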